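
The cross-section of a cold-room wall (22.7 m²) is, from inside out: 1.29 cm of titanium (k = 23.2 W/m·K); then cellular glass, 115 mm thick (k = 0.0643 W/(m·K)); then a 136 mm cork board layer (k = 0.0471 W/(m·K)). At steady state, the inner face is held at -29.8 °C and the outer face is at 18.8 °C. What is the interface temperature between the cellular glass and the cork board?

Series thermal resistances, inner to outer:
  R_titanium = L/(kA) = 0.0129/(23.2·22.7) = 2.449×10^-5 K/W
  R_cellular glass = L/(kA) = 0.115/(0.0643·22.7) = 0.07879 K/W
  R_cork board = L/(kA) = 0.136/(0.0471·22.7) = 0.1272 K/W
ΣR = 2.449×10^-5 + 0.07879 + 0.1272 = 0.2060 K/W
Q = ΔT/ΣR = (-29.8 °C − 18.8 °C)/0.2060 = -235.9 W
From the inner boundary to the cellular glass/cork board interface, ΣR_partial = 0.07881 K/W.
T_interface = T_in − Q·ΣR_partial = -29.8 °C − (-235.9)(0.07881) = -11.2 °C

T = -11.2 °C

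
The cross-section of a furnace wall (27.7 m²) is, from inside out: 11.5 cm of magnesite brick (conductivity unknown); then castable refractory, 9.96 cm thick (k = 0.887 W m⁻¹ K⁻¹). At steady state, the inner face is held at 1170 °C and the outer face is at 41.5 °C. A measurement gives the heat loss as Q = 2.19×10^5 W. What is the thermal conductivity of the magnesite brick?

k = 3.78 W/m·K

ΣR = ΔT/Q = |1170 − 41.5|/2.19×10^5 = 0.005153 K/W
Known resistances:
  R_castable refractory = L/(kA) = 0.0996/(0.887·27.7) = 0.004054 K/W
R_magnesite brick = ΣR − ΣR_known = 0.005153 − 0.004054 = 0.001099 K/W
L/(kA) = 0.001099 ⇒ k = 0.115/(0.001099·27.7) = 3.78 W/m·K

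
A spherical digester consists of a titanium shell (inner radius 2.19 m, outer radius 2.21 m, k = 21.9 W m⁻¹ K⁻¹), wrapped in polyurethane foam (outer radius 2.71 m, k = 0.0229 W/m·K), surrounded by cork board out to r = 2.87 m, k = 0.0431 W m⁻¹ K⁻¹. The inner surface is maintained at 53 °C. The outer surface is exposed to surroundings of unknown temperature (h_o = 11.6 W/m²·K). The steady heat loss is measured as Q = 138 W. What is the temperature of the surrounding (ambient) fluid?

T_out = 7.61 °C

Series resistances:
  R_titanium = (1/2.19 − 1/2.21)/(4πk) = 0.004132/(4π·21.9) = 1.502×10^-5 K/W
  R_polyurethane foam = (1/2.21 − 1/2.71)/(4πk) = 0.08348/(4π·0.0229) = 0.2901 K/W
  R_cork board = (1/2.71 − 1/2.87)/(4πk) = 0.02057/(4π·0.0431) = 0.03798 K/W
  R_conv,out = 1/(4πr²h) = 1/(4π·2.87²·11.6) = 8.329×10^-4 K/W
ΣR = 0.3289 K/W
ΔT = Q·ΣR = 138 × 0.3289 = 45.39 K
Heat flows outward, so T_out = T_in − ΔT = 53 − 45.39 = 7.61 °C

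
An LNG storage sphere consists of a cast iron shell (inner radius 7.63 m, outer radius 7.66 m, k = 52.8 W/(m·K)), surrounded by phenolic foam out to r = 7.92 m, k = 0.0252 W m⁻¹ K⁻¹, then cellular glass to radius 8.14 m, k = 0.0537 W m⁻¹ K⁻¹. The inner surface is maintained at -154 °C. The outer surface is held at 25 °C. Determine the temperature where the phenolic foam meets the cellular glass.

T = -23.7 °C

Series thermal resistances, inner to outer:
  R_cast iron = (1/7.63 − 1/7.66)/(4πk) = 5.133×10^-4/(4π·52.8) = 7.736×10^-7 K/W
  R_phenolic foam = (1/7.66 − 1/7.92)/(4πk) = 0.004286/(4π·0.0252) = 0.01353 K/W
  R_cellular glass = (1/7.92 − 1/8.14)/(4πk) = 0.003413/(4π·0.0537) = 0.005057 K/W
ΣR = 7.736×10^-7 + 0.01353 + 0.005057 = 0.01859 K/W
Q = ΔT/ΣR = (-154 °C − 25 °C)/0.01859 = -9629 W
From the inner boundary to the phenolic foam/cellular glass interface, ΣR_partial = 0.01353 K/W.
T_interface = T_in − Q·ΣR_partial = -154 °C − (-9629)(0.01353) = -23.7 °C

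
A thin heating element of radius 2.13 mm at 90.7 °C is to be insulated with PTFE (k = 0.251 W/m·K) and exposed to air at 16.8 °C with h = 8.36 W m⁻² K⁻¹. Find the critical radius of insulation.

r_cr = 3.00 cm

For a cylinder, r_cr = k_ins/h = 0.251/8.36 = 0.0300 m = 3.00 cm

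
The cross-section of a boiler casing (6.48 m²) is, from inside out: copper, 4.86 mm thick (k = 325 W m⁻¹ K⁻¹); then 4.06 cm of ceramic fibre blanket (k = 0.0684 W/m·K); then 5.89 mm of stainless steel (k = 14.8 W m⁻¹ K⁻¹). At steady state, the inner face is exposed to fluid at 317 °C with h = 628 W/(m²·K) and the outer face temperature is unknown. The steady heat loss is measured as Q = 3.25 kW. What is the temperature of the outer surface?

Sum the resistances:
  R_conv,in = 1/(hA) = 1/(628·6.48) = 2.457×10^-4 K/W
  R_copper = L/(kA) = 0.00486/(325·6.48) = 2.308×10^-6 K/W
  R_ceramic fibre blanket = L/(kA) = 0.0406/(0.0684·6.48) = 0.09160 K/W
  R_stainless steel = L/(kA) = 0.00589/(14.8·6.48) = 6.142×10^-5 K/W
ΣR = 0.09191 K/W
ΔT = Q·ΣR = 3250 × 0.09191 = 298.7 K
Heat flows outward, so T_out = T_in − ΔT = 317 − 298.7 = 18.3 °C

T_out = 18.3 °C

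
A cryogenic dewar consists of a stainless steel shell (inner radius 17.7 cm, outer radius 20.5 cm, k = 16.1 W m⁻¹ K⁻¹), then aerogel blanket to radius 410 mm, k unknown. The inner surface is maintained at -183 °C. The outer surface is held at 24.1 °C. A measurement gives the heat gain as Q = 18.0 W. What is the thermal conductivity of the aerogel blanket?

ΣR = ΔT/Q = |-183 − 24.1|/18.0 = 11.51 K/W
Known resistances:
  R_stainless steel = (1/0.177 − 1/0.205)/(4πk) = 0.7717/(4π·16.1) = 0.003814 K/W
R_aerogel blanket = ΣR − ΣR_known = 11.51 − 0.003814 = 11.51 K/W
(1/r₁−1/r₂)/(4πk) = 11.51 ⇒ k = 2.439/(4π·11.51) = 0.0169 W/m·K

k = 0.0169 W/m·K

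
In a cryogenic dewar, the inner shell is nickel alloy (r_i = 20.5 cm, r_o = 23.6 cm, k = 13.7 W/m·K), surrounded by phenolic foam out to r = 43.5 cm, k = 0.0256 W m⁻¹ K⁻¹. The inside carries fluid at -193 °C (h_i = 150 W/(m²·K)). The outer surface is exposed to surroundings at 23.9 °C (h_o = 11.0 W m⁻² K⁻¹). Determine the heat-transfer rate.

Q = 35.7 W

Treat each layer as a resistance in series:
  R_conv,in = 1/(4πr²h) = 1/(4π·0.205²·150) = 0.01262 K/W
  R_nickel alloy = (1/0.205 − 1/0.236)/(4πk) = 0.6408/(4π·13.7) = 0.003722 K/W
  R_phenolic foam = (1/0.236 − 1/0.435)/(4πk) = 1.938/(4π·0.0256) = 6.026 K/W
  R_conv,out = 1/(4πr²h) = 1/(4π·0.435²·11.0) = 0.03823 K/W
ΣR = 0.01262 + 0.003722 + 6.026 + 0.03823 = 6.081 K/W
Q = ΔT/ΣR = (-193 °C − 23.9 °C)/6.081 = -35.7 W
(Negative Q ⇒ heat flows inward; heat gain = 35.7 W.)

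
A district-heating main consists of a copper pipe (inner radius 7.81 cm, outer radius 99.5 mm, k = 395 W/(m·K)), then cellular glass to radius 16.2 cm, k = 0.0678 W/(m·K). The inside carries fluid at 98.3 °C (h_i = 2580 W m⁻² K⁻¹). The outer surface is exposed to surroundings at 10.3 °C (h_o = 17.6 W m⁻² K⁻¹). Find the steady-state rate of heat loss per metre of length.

Q' = 73.3 W/m

Treat each layer as a resistance in series:
  R'_conv,in = 1/(2πr h) = 1/(2π·0.0781·2580) = 7.899×10^-4 m·K/W
  R'_copper = ln(0.0995/0.0781)/(2πk) = 0.2422/(2π·395) = 9.758×10^-5 m·K/W
  R'_cellular glass = ln(0.162/0.0995)/(2πk) = 0.4874/(2π·0.0678) = 1.144 m·K/W
  R'_conv,out = 1/(2πr h) = 1/(2π·0.162·17.6) = 0.05582 m·K/W
ΣR = 7.899×10^-4 + 9.758×10^-5 + 1.144 + 0.05582 = 1.201 m·K/W
Q' = ΔT/ΣR = (98.3 °C − 10.3 °C)/1.201 = 73.3 W/m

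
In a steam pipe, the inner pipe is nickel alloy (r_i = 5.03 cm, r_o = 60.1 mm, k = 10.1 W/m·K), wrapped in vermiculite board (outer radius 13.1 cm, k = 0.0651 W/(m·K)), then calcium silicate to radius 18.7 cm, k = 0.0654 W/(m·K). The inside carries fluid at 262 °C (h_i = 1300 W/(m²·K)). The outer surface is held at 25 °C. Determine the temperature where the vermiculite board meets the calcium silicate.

Treat each layer as a resistance in series:
  R'_conv,in = 1/(2πr h) = 1/(2π·0.0503·1300) = 0.002434 m·K/W
  R'_nickel alloy = ln(0.0601/0.0503)/(2πk) = 0.1780/(2π·10.1) = 0.002805 m·K/W
  R'_vermiculite board = ln(0.131/0.0601)/(2πk) = 0.7792/(2π·0.0651) = 1.905 m·K/W
  R'_calcium silicate = ln(0.187/0.131)/(2πk) = 0.3559/(2π·0.0654) = 0.8661 m·K/W
ΣR = 0.002434 + 0.002805 + 1.905 + 0.8661 = 2.776 m·K/W
Q' = ΔT/ΣR = (262 °C − 25 °C)/2.776 = 85.37 W/m
From the inner boundary to the vermiculite board/calcium silicate interface, ΣR_partial = 1.910 m·K/W.
T_interface = T_in − Q'·ΣR_partial = 262 °C − (85.37)(1.910) = 98.9 °C

T = 98.9 °C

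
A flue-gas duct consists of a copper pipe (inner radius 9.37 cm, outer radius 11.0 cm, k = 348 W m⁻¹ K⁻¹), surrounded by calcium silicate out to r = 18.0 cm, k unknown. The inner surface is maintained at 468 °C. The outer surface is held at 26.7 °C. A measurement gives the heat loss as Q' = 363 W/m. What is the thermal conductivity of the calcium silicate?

k = 0.0645 W/m·K

ΣR = ΔT/Q' = |468 − 26.7|/363 = 1.216 m·K/W
Known resistances:
  R'_copper = ln(0.110/0.0937)/(2πk) = 0.1604/(2π·348) = 7.335×10^-5 m·K/W
R_calcium silicate = ΣR − ΣR_known = 1.216 − 7.335×10^-5 = 1.216 m·K/W
ln(r₂/r₁)/(2πk) = 1.216 ⇒ k = 0.4925/(2π·1.216) = 0.0645 W/m·K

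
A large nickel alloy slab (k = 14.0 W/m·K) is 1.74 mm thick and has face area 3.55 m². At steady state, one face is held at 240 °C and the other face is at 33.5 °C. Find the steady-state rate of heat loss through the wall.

Q = kA·ΔT/L = 14.0 × 3.55 × |240 °C − 33.5 °C| / 0.00174 = 5.90×10^6 W

Q = 5900 kW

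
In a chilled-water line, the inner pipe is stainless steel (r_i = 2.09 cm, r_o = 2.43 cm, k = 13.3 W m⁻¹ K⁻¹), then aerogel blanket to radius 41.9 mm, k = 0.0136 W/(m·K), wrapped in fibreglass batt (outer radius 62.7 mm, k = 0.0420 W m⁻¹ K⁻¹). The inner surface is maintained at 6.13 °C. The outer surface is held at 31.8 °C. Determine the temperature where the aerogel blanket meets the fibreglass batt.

T = 26.8 °C

Treat each layer as a resistance in series:
  R'_stainless steel = ln(0.0243/0.0209)/(2πk) = 0.1507/(2π·13.3) = 0.001804 m·K/W
  R'_aerogel blanket = ln(0.0419/0.0243)/(2πk) = 0.5448/(2π·0.0136) = 6.376 m·K/W
  R'_fibreglass batt = ln(0.0627/0.0419)/(2πk) = 0.4031/(2π·0.0420) = 1.527 m·K/W
ΣR = 0.001804 + 6.376 + 1.527 = 7.905 m·K/W
Q' = ΔT/ΣR = (6.13 °C − 31.8 °C)/7.905 = -3.247 W/m
From the inner boundary to the aerogel blanket/fibreglass batt interface, ΣR_partial = 6.378 m·K/W.
T_interface = T_in − Q'·ΣR_partial = 6.13 °C − (-3.247)(6.378) = 26.8 °C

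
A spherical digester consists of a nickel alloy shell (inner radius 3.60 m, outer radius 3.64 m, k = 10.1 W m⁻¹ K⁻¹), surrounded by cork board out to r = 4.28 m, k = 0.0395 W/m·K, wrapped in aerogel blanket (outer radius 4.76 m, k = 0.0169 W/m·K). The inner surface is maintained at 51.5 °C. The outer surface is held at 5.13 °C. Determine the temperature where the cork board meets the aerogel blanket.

Treat each layer as a resistance in series:
  R_nickel alloy = (1/3.60 − 1/3.64)/(4πk) = 0.003053/(4π·10.1) = 2.405×10^-5 K/W
  R_cork board = (1/3.64 − 1/4.28)/(4πk) = 0.04108/(4π·0.0395) = 0.08276 K/W
  R_aerogel blanket = (1/4.28 − 1/4.76)/(4πk) = 0.02356/(4π·0.0169) = 0.1109 K/W
ΣR = 2.405×10^-5 + 0.08276 + 0.1109 = 0.1937 K/W
Q = ΔT/ΣR = (51.5 °C − 5.13 °C)/0.1937 = 239.4 W
From the inner boundary to the cork board/aerogel blanket interface, ΣR_partial = 0.08278 K/W.
T_interface = T_in − Q·ΣR_partial = 51.5 °C − (239.4)(0.08278) = 31.7 °C

T = 31.7 °C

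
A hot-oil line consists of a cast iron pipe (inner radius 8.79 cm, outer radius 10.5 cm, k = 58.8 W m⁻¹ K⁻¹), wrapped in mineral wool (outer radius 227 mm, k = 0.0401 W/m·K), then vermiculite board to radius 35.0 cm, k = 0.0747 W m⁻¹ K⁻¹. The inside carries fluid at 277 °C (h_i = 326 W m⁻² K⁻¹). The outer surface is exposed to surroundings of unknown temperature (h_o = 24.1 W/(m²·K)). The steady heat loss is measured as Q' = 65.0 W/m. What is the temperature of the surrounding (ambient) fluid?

Sum the resistances:
  R'_conv,in = 1/(2πr h) = 1/(2π·0.0879·326) = 0.005554 m·K/W
  R'_cast iron = ln(0.105/0.0879)/(2πk) = 0.1778/(2π·58.8) = 4.811×10^-4 m·K/W
  R'_mineral wool = ln(0.227/0.105)/(2πk) = 0.7710/(2π·0.0401) = 3.060 m·K/W
  R'_vermiculite board = ln(0.350/0.227)/(2πk) = 0.4330/(2π·0.0747) = 0.9225 m·K/W
  R'_conv,out = 1/(2πr h) = 1/(2π·0.350·24.1) = 0.01887 m·K/W
ΣR = 4.007 m·K/W
ΔT = Q'·ΣR = 65.0 × 4.007 = 260.5 K
Heat flows outward, so T_out = T_in − ΔT = 277 − 260.5 = 16.5 °C

T_out = 16.5 °C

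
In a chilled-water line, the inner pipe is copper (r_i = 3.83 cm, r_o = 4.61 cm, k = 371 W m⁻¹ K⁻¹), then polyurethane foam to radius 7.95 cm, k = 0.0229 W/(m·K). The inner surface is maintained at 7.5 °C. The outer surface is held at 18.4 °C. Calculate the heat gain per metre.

Q' = 2.88 W/m

Treat each layer as a resistance in series:
  R'_copper = ln(0.0461/0.0383)/(2πk) = 0.1854/(2π·371) = 7.952×10^-5 m·K/W
  R'_polyurethane foam = ln(0.0795/0.0461)/(2πk) = 0.5449/(2π·0.0229) = 3.787 m·K/W
ΣR = 7.952×10^-5 + 3.787 = 3.787 m·K/W
Q' = ΔT/ΣR = (7.5 °C − 18.4 °C)/3.787 = -2.88 W/m
(Negative Q' ⇒ heat flows inward; heat gain = 2.88 W/m.)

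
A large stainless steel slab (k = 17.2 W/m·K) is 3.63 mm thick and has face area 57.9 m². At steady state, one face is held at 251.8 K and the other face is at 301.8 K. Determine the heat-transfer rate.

Q = kA·ΔT/L = 17.2 × 57.9 × |251.8 K − 301.8 K| / 0.00363 = 1.37×10^7 W

Q = 13700 kW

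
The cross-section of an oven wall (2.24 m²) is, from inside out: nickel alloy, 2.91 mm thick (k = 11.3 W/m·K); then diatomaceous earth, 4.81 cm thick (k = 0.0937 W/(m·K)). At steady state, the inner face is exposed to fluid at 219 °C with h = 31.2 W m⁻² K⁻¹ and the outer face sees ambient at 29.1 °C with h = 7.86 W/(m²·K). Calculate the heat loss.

Series thermal resistances, inner to outer:
  R_conv,in = 1/(hA) = 1/(31.2·2.24) = 0.01431 K/W
  R_nickel alloy = L/(kA) = 0.00291/(11.3·2.24) = 1.150×10^-4 K/W
  R_diatomaceous earth = L/(kA) = 0.0481/(0.0937·2.24) = 0.2292 K/W
  R_conv,out = 1/(hA) = 1/(7.86·2.24) = 0.05680 K/W
ΣR = 0.01431 + 1.150×10^-4 + 0.2292 + 0.05680 = 0.3004 K/W
Q = ΔT/ΣR = (219 °C − 29.1 °C)/0.3004 = 632 W

Q = 632 W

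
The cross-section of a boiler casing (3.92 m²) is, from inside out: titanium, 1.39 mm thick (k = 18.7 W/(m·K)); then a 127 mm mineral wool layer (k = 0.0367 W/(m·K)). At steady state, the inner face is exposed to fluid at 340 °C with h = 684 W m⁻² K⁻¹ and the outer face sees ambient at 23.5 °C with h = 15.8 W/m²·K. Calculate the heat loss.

Q = 352 W

Treat each layer as a resistance in series:
  R_conv,in = 1/(hA) = 1/(684·3.92) = 3.730×10^-4 K/W
  R_titanium = L/(kA) = 0.00139/(18.7·3.92) = 1.896×10^-5 K/W
  R_mineral wool = L/(kA) = 0.127/(0.0367·3.92) = 0.8828 K/W
  R_conv,out = 1/(hA) = 1/(15.8·3.92) = 0.01615 K/W
ΣR = 3.730×10^-4 + 1.896×10^-5 + 0.8828 + 0.01615 = 0.8993 K/W
Q = ΔT/ΣR = (340 °C − 23.5 °C)/0.8993 = 352 W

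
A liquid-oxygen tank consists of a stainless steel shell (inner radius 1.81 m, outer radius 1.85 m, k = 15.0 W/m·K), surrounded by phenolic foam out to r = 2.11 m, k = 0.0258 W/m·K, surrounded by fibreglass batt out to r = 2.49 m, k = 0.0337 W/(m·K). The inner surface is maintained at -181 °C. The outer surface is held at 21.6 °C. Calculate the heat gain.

Q = 538 W

Series thermal resistances, inner to outer:
  R_stainless steel = (1/1.81 − 1/1.85)/(4πk) = 0.01195/(4π·15.0) = 6.337×10^-5 K/W
  R_phenolic foam = (1/1.85 − 1/2.11)/(4πk) = 0.06661/(4π·0.0258) = 0.2054 K/W
  R_fibreglass batt = (1/2.11 − 1/2.49)/(4πk) = 0.07233/(4π·0.0337) = 0.1708 K/W
ΣR = 6.337×10^-5 + 0.2054 + 0.1708 = 0.3763 K/W
Q = ΔT/ΣR = (-181 °C − 21.6 °C)/0.3763 = -538 W
(Negative Q ⇒ heat flows inward; heat gain = 538 W.)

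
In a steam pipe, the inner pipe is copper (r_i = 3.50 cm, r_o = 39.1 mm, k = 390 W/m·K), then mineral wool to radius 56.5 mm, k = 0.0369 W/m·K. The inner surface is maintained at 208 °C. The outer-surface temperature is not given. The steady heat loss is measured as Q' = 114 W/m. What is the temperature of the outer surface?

T_out = 27.0 °C

Series resistances:
  R'_copper = ln(0.0391/0.0350)/(2πk) = 0.1108/(2π·390) = 4.521×10^-5 m·K/W
  R'_mineral wool = ln(0.0565/0.0391)/(2πk) = 0.3681/(2π·0.0369) = 1.588 m·K/W
ΣR = 1.588 m·K/W
ΔT = Q'·ΣR = 114 × 1.588 = 181.0 K
Heat flows outward, so T_out = T_in − ΔT = 208 − 181.0 = 27.0 °C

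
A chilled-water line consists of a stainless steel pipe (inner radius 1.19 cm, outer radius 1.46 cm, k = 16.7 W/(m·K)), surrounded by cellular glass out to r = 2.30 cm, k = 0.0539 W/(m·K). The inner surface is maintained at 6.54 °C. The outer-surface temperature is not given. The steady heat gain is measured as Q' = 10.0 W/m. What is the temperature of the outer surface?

T_out = 20.0 °C

Sum the resistances:
  R'_stainless steel = ln(0.0146/0.0119)/(2πk) = 0.2045/(2π·16.7) = 0.001949 m·K/W
  R'_cellular glass = ln(0.0230/0.0146)/(2πk) = 0.4545/(2π·0.0539) = 1.342 m·K/W
ΣR = 1.344 m·K/W
ΔT = Q'·ΣR = 10.0 × 1.344 = 13.44 K
Heat flows inward, so T_out = T_in + ΔT = 6.54 + 13.44 = 20.0 °C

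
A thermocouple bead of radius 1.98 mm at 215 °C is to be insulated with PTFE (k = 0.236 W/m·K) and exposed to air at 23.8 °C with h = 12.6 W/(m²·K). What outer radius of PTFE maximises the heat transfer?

For a sphere, r_cr = 2k_ins/h = 2·0.236/12.6 = 0.0375 m = 3.75 cm

r_cr = 3.75 cm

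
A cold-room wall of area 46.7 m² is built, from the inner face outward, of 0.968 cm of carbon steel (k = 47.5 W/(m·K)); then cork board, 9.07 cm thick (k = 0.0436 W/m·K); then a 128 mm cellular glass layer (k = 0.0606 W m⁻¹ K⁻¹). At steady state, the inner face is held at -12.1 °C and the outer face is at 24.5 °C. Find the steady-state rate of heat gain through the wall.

Series thermal resistances, inner to outer:
  R_carbon steel = L/(kA) = 0.00968/(47.5·46.7) = 4.364×10^-6 K/W
  R_cork board = L/(kA) = 0.0907/(0.0436·46.7) = 0.04455 K/W
  R_cellular glass = L/(kA) = 0.128/(0.0606·46.7) = 0.04523 K/W
ΣR = 4.364×10^-6 + 0.04455 + 0.04523 = 0.08978 K/W
Q = ΔT/ΣR = (-12.1 °C − 24.5 °C)/0.08978 = -408 W
(Negative Q ⇒ heat flows inward; heat gain = 408 W.)

Q = 408 W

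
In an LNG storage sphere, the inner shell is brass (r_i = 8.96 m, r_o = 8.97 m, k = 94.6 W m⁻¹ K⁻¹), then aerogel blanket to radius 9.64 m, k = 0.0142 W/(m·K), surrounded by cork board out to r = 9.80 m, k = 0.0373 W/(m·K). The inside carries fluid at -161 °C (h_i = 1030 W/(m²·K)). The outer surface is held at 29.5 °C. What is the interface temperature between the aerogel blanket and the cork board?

Series thermal resistances, inner to outer:
  R_conv,in = 1/(4πr²h) = 1/(4π·8.96²·1030) = 9.624×10^-7 K/W
  R_brass = (1/8.96 − 1/8.97)/(4πk) = 1.244×10^-4/(4π·94.6) = 1.047×10^-7 K/W
  R_aerogel blanket = (1/8.97 − 1/9.64)/(4πk) = 0.007748/(4π·0.0142) = 0.04342 K/W
  R_cork board = (1/9.64 − 1/9.80)/(4πk) = 0.001694/(4π·0.0373) = 0.003613 K/W
ΣR = 9.624×10^-7 + 1.047×10^-7 + 0.04342 + 0.003613 = 0.04703 K/W
Q = ΔT/ΣR = (-161 °C − 29.5 °C)/0.04703 = -4051 W
From the inner boundary to the aerogel blanket/cork board interface, ΣR_partial = 0.04342 K/W.
T_interface = T_in − Q·ΣR_partial = -161 °C − (-4051)(0.04342) = 14.9 °C

T = 14.9 °C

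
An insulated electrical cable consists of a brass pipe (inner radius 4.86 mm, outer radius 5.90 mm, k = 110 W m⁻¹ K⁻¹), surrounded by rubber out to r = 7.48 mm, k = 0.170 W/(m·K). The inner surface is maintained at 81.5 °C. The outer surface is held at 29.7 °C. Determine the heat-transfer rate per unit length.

Q' = 233 W/m

Series thermal resistances, inner to outer:
  R'_brass = ln(0.00590/0.00486)/(2πk) = 0.1939/(2π·110) = 2.806×10^-4 m·K/W
  R'_rubber = ln(0.00748/0.00590)/(2πk) = 0.2373/(2π·0.170) = 0.2221 m·K/W
ΣR = 2.806×10^-4 + 0.2221 = 0.2224 m·K/W
Q' = ΔT/ΣR = (81.5 °C − 29.7 °C)/0.2224 = 233 W/m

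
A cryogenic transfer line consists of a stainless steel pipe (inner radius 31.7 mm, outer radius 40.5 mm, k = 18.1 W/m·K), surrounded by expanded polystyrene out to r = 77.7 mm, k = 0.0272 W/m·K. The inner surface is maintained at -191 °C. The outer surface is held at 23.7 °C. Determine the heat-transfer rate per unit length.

Q' = 56.3 W/m

Treat each layer as a resistance in series:
  R'_stainless steel = ln(0.0405/0.0317)/(2πk) = 0.2450/(2π·18.1) = 0.002154 m·K/W
  R'_expanded polystyrene = ln(0.0777/0.0405)/(2πk) = 0.6516/(2π·0.0272) = 3.812 m·K/W
ΣR = 0.002154 + 3.812 = 3.814 m·K/W
Q' = ΔT/ΣR = (-191 °C − 23.7 °C)/3.814 = -56.3 W/m
(Negative Q' ⇒ heat flows inward; heat gain = 56.3 W/m.)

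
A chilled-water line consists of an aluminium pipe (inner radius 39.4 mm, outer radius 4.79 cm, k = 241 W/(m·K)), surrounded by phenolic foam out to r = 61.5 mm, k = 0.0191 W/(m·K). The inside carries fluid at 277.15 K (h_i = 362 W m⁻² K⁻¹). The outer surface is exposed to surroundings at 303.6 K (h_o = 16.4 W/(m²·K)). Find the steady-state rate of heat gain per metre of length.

Series thermal resistances, inner to outer:
  R'_conv,in = 1/(2πr h) = 1/(2π·0.0394·362) = 0.01116 m·K/W
  R'_aluminium = ln(0.0479/0.0394)/(2πk) = 0.1953/(2π·241) = 1.290×10^-4 m·K/W
  R'_phenolic foam = ln(0.0615/0.0479)/(2πk) = 0.2499/(2π·0.0191) = 2.083 m·K/W
  R'_conv,out = 1/(2πr h) = 1/(2π·0.0615·16.4) = 0.1578 m·K/W
ΣR = 0.01116 + 1.290×10^-4 + 2.083 + 0.1578 = 2.252 m·K/W
Q' = ΔT/ΣR = (277.15 K − 303.6 K)/2.252 = -11.7 W/m
(Negative Q' ⇒ heat flows inward; heat gain = 11.7 W/m.)

Q' = 11.7 W/m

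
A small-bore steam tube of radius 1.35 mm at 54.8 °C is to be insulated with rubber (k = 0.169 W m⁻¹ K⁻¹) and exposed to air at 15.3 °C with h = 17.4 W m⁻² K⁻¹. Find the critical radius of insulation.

For a cylinder, r_cr = k_ins/h = 0.169/17.4 = 0.00971 m = 0.971 cm

r_cr = 0.971 cm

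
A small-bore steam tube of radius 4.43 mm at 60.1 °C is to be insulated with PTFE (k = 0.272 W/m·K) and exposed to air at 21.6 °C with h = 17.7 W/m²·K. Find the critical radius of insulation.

r_cr = 1.54 cm

For a cylinder, r_cr = k_ins/h = 0.272/17.7 = 0.0154 m = 1.54 cm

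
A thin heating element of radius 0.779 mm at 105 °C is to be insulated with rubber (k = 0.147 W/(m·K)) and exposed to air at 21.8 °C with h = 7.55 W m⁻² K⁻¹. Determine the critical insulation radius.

r_cr = 1.95 cm

For a cylinder, r_cr = k_ins/h = 0.147/7.55 = 0.0195 m = 1.95 cm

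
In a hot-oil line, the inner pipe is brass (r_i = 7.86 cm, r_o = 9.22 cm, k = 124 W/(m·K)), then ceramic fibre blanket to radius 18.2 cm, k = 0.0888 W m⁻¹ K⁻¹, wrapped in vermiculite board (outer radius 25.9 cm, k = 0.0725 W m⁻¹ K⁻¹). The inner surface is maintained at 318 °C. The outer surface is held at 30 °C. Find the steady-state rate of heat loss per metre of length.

Q' = 144 W/m

Series thermal resistances, inner to outer:
  R'_brass = ln(0.0922/0.0786)/(2πk) = 0.1596/(2π·124) = 2.048×10^-4 m·K/W
  R'_ceramic fibre blanket = ln(0.182/0.0922)/(2πk) = 0.6800/(2π·0.0888) = 1.219 m·K/W
  R'_vermiculite board = ln(0.259/0.182)/(2πk) = 0.3528/(2π·0.0725) = 0.7745 m·K/W
ΣR = 2.048×10^-4 + 1.219 + 0.7745 = 1.994 m·K/W
Q' = ΔT/ΣR = (318 °C − 30 °C)/1.994 = 144 W/m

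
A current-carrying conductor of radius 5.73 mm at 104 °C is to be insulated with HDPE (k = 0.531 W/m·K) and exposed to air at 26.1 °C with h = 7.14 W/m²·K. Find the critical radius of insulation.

r_cr = 7.44 cm

For a cylinder, r_cr = k_ins/h = 0.531/7.14 = 0.0744 m = 7.44 cm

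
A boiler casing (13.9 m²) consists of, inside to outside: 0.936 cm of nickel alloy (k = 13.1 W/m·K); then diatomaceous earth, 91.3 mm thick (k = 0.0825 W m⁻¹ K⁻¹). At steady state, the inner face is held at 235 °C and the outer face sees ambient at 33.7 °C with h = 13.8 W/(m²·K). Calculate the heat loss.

Treat each layer as a resistance in series:
  R_nickel alloy = L/(kA) = 0.00936/(13.1·13.9) = 5.140×10^-5 K/W
  R_diatomaceous earth = L/(kA) = 0.0913/(0.0825·13.9) = 0.07962 K/W
  R_conv,out = 1/(hA) = 1/(13.8·13.9) = 0.005213 K/W
ΣR = 5.140×10^-5 + 0.07962 + 0.005213 = 0.08488 K/W
Q = ΔT/ΣR = (235 °C − 33.7 °C)/0.08488 = 2370 W

Q = 2.37 kW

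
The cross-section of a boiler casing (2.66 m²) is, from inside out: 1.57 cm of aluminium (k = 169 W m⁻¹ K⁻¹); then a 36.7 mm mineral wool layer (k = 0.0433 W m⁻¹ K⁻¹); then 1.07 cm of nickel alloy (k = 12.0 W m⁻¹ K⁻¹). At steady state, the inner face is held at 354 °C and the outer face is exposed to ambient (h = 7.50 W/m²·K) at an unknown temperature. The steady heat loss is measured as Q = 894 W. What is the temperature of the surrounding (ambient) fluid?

Series resistances:
  R_aluminium = L/(kA) = 0.0157/(169·2.66) = 3.492×10^-5 K/W
  R_mineral wool = L/(kA) = 0.0367/(0.0433·2.66) = 0.3186 K/W
  R_nickel alloy = L/(kA) = 0.0107/(12.0·2.66) = 3.352×10^-4 K/W
  R_conv,out = 1/(hA) = 1/(7.50·2.66) = 0.05013 K/W
ΣR = 0.3691 K/W
ΔT = Q·ΣR = 894 × 0.3691 = 330.0 K
Heat flows outward, so T_out = T_in − ΔT = 354 − 330.0 = 24.0 °C

T_out = 24.0 °C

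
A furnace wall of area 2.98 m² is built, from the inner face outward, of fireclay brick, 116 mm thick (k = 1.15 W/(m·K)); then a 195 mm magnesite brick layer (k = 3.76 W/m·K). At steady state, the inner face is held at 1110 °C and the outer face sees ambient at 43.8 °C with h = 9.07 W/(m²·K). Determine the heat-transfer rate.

Q = 12100 W

Resistance network (inner→outer):
  R_fireclay brick = L/(kA) = 0.116/(1.15·2.98) = 0.03385 K/W
  R_magnesite brick = L/(kA) = 0.195/(3.76·2.98) = 0.01740 K/W
  R_conv,out = 1/(hA) = 1/(9.07·2.98) = 0.03700 K/W
ΣR = 0.03385 + 0.01740 + 0.03700 = 0.08825 K/W
Q = ΔT/ΣR = (1110 °C − 43.8 °C)/0.08825 = 12100 W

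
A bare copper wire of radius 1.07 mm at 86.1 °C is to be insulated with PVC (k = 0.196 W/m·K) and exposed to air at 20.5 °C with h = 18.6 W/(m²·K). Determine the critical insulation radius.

For a cylinder, r_cr = k_ins/h = 0.196/18.6 = 0.0105 m = 1.05 cm

r_cr = 1.05 cm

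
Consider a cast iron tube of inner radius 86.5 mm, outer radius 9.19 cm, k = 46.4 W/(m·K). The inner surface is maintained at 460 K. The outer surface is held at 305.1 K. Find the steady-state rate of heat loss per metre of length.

Q' = 2πk·ΔT/ln(r₂/r₁) = 2π × 46.4 × 154.9 / ln(0.0919/0.0865) = 7.46×10^5 W/m

Q' = 7.46×10^5 W/m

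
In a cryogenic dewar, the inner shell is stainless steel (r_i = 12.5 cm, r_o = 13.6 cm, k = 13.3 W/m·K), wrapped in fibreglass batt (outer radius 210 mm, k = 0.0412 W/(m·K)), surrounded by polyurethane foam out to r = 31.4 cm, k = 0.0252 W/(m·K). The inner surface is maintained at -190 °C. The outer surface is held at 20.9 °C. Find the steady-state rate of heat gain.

Q = 21.1 W

Resistance network (inner→outer):
  R_stainless steel = (1/0.125 − 1/0.136)/(4πk) = 0.6471/(4π·13.3) = 0.003872 K/W
  R_fibreglass batt = (1/0.136 − 1/0.210)/(4πk) = 2.591/(4π·0.0412) = 5.005 K/W
  R_polyurethane foam = (1/0.210 − 1/0.314)/(4πk) = 1.577/(4π·0.0252) = 4.981 K/W
ΣR = 0.003872 + 5.005 + 4.981 = 9.990 K/W
Q = ΔT/ΣR = (-190 °C − 20.9 °C)/9.990 = -21.1 W
(Negative Q ⇒ heat flows inward; heat gain = 21.1 W.)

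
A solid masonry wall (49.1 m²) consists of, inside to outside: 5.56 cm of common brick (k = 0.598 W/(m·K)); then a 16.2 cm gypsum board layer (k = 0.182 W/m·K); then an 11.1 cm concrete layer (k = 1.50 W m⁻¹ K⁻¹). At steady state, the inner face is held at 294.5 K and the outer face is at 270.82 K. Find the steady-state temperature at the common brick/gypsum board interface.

T = 292.4 K

Resistance network (inner→outer):
  R_common brick = L/(kA) = 0.0556/(0.598·49.1) = 0.001894 K/W
  R_gypsum board = L/(kA) = 0.162/(0.182·49.1) = 0.01813 K/W
  R_concrete = L/(kA) = 0.111/(1.50·49.1) = 0.001507 K/W
ΣR = 0.001894 + 0.01813 + 0.001507 = 0.02153 K/W
Q = ΔT/ΣR = (294.5 K − 270.82 K)/0.02153 = 1100 W
From the inner boundary to the common brick/gypsum board interface, ΣR_partial = 0.001894 K/W.
T_interface = T_in − Q·ΣR_partial = 294.5 K − (1100)(0.001894) = 292.4 K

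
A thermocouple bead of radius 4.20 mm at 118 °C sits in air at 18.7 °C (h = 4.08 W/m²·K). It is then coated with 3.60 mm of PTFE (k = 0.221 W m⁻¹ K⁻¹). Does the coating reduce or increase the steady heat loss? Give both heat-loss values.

increases: 0.0898 → 0.276 W

Critical radius for a sphere: r_cr = 2k/h = 0.108 m = 10.8 cm.
Outer radius after coating: r₂ = 0.00420 + 0.00360 = 0.00780 m.
Since r₁ < r_cr and r₂ ≤ r_cr, the coating moves toward the maximum at r_cr — heat loss rises.
Bare: R = 1/(4πr₁²h) = 1106 K/W; Q = 99.3/1106 = 0.0898 W.
Coated: R = R_cond + R_conv = 360.2 K/W; Q = 99.3/360.2 = 0.276 W.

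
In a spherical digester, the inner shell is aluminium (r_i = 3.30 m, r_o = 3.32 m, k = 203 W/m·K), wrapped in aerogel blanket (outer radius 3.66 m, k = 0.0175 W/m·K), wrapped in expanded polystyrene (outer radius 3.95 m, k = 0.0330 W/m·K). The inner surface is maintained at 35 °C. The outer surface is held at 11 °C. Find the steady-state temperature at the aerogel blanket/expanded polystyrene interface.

T = 17.6 °C

Resistance network (inner→outer):
  R_aluminium = (1/3.30 − 1/3.32)/(4πk) = 0.001825/(4π·203) = 7.156×10^-7 K/W
  R_aerogel blanket = (1/3.32 − 1/3.66)/(4πk) = 0.02798/(4π·0.0175) = 0.1272 K/W
  R_expanded polystyrene = (1/3.66 − 1/3.95)/(4πk) = 0.02006/(4π·0.0330) = 0.04837 K/W
ΣR = 7.156×10^-7 + 0.1272 + 0.04837 = 0.1756 K/W
Q = ΔT/ΣR = (35 °C − 11 °C)/0.1756 = 136.7 W
From the inner boundary to the aerogel blanket/expanded polystyrene interface, ΣR_partial = 0.1272 K/W.
T_interface = T_in − Q·ΣR_partial = 35 °C − (136.7)(0.1272) = 17.6 °C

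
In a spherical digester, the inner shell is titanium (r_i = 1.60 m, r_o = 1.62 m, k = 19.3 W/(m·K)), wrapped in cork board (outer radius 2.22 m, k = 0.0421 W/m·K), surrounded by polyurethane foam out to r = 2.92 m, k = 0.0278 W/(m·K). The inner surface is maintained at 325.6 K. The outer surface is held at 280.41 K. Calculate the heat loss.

Q = 72.4 W

Resistance network (inner→outer):
  R_titanium = (1/1.60 − 1/1.62)/(4πk) = 0.007716/(4π·19.3) = 3.181×10^-5 K/W
  R_cork board = (1/1.62 − 1/2.22)/(4πk) = 0.1668/(4π·0.0421) = 0.3153 K/W
  R_polyurethane foam = (1/2.22 − 1/2.92)/(4πk) = 0.1080/(4π·0.0278) = 0.3091 K/W
ΣR = 3.181×10^-5 + 0.3153 + 0.3091 = 0.6244 K/W
Q = ΔT/ΣR = (325.6 K − 280.41 K)/0.6244 = 72.4 W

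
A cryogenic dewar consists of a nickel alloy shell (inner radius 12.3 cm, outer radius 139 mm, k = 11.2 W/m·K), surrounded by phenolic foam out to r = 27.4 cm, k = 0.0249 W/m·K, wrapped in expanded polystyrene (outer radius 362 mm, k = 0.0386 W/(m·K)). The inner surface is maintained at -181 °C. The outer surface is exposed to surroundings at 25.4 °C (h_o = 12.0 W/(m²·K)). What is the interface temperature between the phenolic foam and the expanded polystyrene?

T = -4.0 °C

Treat each layer as a resistance in series:
  R_nickel alloy = (1/0.123 − 1/0.139)/(4πk) = 0.9358/(4π·11.2) = 0.006649 K/W
  R_phenolic foam = (1/0.139 − 1/0.274)/(4πk) = 3.545/(4π·0.0249) = 11.33 K/W
  R_expanded polystyrene = (1/0.274 − 1/0.362)/(4πk) = 0.8872/(4π·0.0386) = 1.829 K/W
  R_conv,out = 1/(4πr²h) = 1/(4π·0.362²·12.0) = 0.05060 K/W
ΣR = 0.006649 + 11.33 + 1.829 + 0.05060 = 13.22 K/W
Q = ΔT/ΣR = (-181 °C − 25.4 °C)/13.22 = -15.61 W
From the inner boundary to the phenolic foam/expanded polystyrene interface, ΣR_partial = 11.34 K/W.
T_interface = T_in − Q·ΣR_partial = -181 °C − (-15.61)(11.34) = -4.0 °C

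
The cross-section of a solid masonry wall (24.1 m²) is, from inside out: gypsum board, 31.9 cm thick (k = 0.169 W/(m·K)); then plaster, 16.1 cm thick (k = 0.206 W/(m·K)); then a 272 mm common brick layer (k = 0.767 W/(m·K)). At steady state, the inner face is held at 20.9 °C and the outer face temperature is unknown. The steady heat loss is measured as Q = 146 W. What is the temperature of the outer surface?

Sum the resistances:
  R_gypsum board = L/(kA) = 0.319/(0.169·24.1) = 0.07832 K/W
  R_plaster = L/(kA) = 0.161/(0.206·24.1) = 0.03243 K/W
  R_common brick = L/(kA) = 0.272/(0.767·24.1) = 0.01471 K/W
ΣR = 0.1255 K/W
ΔT = Q·ΣR = 146 × 0.1255 = 18.32 K
Heat flows outward, so T_out = T_in − ΔT = 20.9 − 18.32 = 2.58 °C

T_out = 2.58 °C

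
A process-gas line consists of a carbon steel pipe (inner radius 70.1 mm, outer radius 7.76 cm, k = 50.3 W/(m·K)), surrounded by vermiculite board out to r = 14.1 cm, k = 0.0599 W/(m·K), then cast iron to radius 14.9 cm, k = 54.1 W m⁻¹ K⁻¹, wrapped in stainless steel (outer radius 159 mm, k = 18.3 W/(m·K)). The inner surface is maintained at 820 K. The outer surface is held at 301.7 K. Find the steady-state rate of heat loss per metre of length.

Series thermal resistances, inner to outer:
  R'_carbon steel = ln(0.0776/0.0701)/(2πk) = 0.1016/(2π·50.3) = 3.216×10^-4 m·K/W
  R'_vermiculite board = ln(0.141/0.0776)/(2πk) = 0.5972/(2π·0.0599) = 1.587 m·K/W
  R'_cast iron = ln(0.149/0.141)/(2πk) = 0.05519/(2π·54.1) = 1.624×10^-4 m·K/W
  R'_stainless steel = ln(0.159/0.149)/(2πk) = 0.06496/(2π·18.3) = 5.649×10^-4 m·K/W
ΣR = 3.216×10^-4 + 1.587 + 1.624×10^-4 + 5.649×10^-4 = 1.588 m·K/W
Q' = ΔT/ΣR = (820 K − 301.7 K)/1.588 = 326 W/m

Q' = 326 W/m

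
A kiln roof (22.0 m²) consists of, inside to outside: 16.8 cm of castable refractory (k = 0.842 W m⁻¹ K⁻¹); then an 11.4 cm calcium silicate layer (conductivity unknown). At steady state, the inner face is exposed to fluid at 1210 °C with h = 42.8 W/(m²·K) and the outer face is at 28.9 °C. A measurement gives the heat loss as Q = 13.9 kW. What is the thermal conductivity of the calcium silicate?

ΣR = ΔT/Q = |1210 − 28.9|/13900 = 0.08497 K/W
Known resistances:
  R_conv,in = 1/(hA) = 1/(42.8·22.0) = 0.001062 K/W
  R_castable refractory = L/(kA) = 0.168/(0.842·22.0) = 0.009069 K/W
R_calcium silicate = ΣR − ΣR_known = 0.08497 − 0.01013 = 0.07484 K/W
L/(kA) = 0.07484 ⇒ k = 0.114/(0.07484·22.0) = 0.0692 W/m·K

k = 0.0692 W/m·K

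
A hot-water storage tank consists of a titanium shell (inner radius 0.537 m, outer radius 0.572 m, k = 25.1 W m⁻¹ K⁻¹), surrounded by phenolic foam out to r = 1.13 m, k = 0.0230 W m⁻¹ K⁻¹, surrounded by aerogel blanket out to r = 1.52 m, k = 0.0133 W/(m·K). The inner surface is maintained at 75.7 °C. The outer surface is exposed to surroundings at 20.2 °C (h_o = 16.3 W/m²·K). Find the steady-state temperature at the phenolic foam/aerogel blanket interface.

Series thermal resistances, inner to outer:
  R_titanium = (1/0.537 − 1/0.572)/(4πk) = 0.1139/(4π·25.1) = 3.613×10^-4 K/W
  R_phenolic foam = (1/0.572 − 1/1.13)/(4πk) = 0.8633/(4π·0.0230) = 2.987 K/W
  R_aerogel blanket = (1/1.13 − 1/1.52)/(4πk) = 0.2271/(4π·0.0133) = 1.359 K/W
  R_conv,out = 1/(4πr²h) = 1/(4π·1.52²·16.3) = 0.002113 K/W
ΣR = 3.613×10^-4 + 2.987 + 1.359 + 0.002113 = 4.348 K/W
Q = ΔT/ΣR = (75.7 °C − 20.2 °C)/4.348 = 12.76 W
From the inner boundary to the phenolic foam/aerogel blanket interface, ΣR_partial = 2.987 K/W.
T_interface = T_in − Q·ΣR_partial = 75.7 °C − (12.76)(2.987) = 37.6 °C

T = 37.6 °C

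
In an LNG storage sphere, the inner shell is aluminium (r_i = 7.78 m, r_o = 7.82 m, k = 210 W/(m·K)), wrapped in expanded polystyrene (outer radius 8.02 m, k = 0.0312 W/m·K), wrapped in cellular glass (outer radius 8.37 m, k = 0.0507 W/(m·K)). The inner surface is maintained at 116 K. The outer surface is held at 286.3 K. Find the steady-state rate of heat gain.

Q = 10400 W

Series thermal resistances, inner to outer:
  R_aluminium = (1/7.78 − 1/7.82)/(4πk) = 6.575×10^-4/(4π·210) = 2.491×10^-7 K/W
  R_expanded polystyrene = (1/7.82 − 1/8.02)/(4πk) = 0.003189/(4π·0.0312) = 0.008134 K/W
  R_cellular glass = (1/8.02 − 1/8.37)/(4πk) = 0.005214/(4π·0.0507) = 0.008184 K/W
ΣR = 2.491×10^-7 + 0.008134 + 0.008184 = 0.01632 K/W
Q = ΔT/ΣR = (116 K − 286.3 K)/0.01632 = -10400 W
(Negative Q ⇒ heat flows inward; heat gain = 10400 W.)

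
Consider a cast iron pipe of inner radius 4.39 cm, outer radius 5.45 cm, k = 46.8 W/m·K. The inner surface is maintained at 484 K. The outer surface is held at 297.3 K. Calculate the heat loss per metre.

Q' = 2πk·ΔT/ln(r₂/r₁) = 2π × 46.8 × 186.7 / ln(0.0545/0.0439) = 2.54×10^5 W/m

Q' = 254 kW/m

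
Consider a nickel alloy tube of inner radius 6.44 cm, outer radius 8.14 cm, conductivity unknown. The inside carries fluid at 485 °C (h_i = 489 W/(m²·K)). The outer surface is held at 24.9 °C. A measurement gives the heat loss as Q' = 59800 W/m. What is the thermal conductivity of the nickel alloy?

ΣR = ΔT/Q' = |485 − 24.9|/59800 = 0.007694 m·K/W
Known resistances:
  R'_conv,in = 1/(2πr h) = 1/(2π·0.0644·489) = 0.005054 m·K/W
R_nickel alloy = ΣR − ΣR_known = 0.007694 − 0.005054 = 0.002640 m·K/W
ln(r₂/r₁)/(2πk) = 0.002640 ⇒ k = 0.2343/(2π·0.002640) = 14.1 W/m·K

k = 14.1 W/m·K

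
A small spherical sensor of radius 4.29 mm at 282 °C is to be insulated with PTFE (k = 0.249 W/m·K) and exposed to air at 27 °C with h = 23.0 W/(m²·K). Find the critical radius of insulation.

r_cr = 2.17 cm

For a sphere, r_cr = 2k_ins/h = 2·0.249/23.0 = 0.0217 m = 2.17 cm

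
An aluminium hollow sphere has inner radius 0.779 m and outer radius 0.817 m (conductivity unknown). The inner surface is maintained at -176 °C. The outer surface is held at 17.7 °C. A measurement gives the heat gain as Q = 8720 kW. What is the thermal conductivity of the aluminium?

k = 214 W/m·K

ΣR = ΔT/Q = |-176 − 17.7|/8.72×10^6 = 2.221×10^-5 K/W
(1/r₁−1/r₂)/(4πk) = 2.221×10^-5 ⇒ k = 0.05971/(4π·2.221×10^-5) = 214 W/m·K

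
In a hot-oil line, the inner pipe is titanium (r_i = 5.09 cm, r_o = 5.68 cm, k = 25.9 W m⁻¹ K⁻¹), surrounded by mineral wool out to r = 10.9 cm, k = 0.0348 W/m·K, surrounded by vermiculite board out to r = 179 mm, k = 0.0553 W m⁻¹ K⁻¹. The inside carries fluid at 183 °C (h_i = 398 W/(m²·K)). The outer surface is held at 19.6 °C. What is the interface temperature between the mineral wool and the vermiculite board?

T = 72.4 °C

Series thermal resistances, inner to outer:
  R'_conv,in = 1/(2πr h) = 1/(2π·0.0509·398) = 0.007856 m·K/W
  R'_titanium = ln(0.0568/0.0509)/(2πk) = 0.1097/(2π·25.9) = 6.739×10^-4 m·K/W
  R'_mineral wool = ln(0.109/0.0568)/(2πk) = 0.6518/(2π·0.0348) = 2.981 m·K/W
  R'_vermiculite board = ln(0.179/0.109)/(2πk) = 0.4960/(2π·0.0553) = 1.428 m·K/W
ΣR = 0.007856 + 6.739×10^-4 + 2.981 + 1.428 = 4.418 m·K/W
Q' = ΔT/ΣR = (183 °C − 19.6 °C)/4.418 = 36.99 W/m
From the inner boundary to the mineral wool/vermiculite board interface, ΣR_partial = 2.990 m·K/W.
T_interface = T_in − Q'·ΣR_partial = 183 °C − (36.99)(2.990) = 72.4 °C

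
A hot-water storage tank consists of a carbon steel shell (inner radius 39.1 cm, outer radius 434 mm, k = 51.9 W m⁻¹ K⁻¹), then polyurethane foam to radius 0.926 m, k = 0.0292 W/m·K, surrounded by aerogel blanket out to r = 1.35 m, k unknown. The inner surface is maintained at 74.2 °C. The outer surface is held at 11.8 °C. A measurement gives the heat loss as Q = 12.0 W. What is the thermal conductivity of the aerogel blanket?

k = 0.0145 W/m·K

ΣR = ΔT/Q = |74.2 − 11.8|/12.0 = 5.200 K/W
Known resistances:
  R_carbon steel = (1/0.391 − 1/0.434)/(4πk) = 0.2534/(4π·51.9) = 3.885×10^-4 K/W
  R_polyurethane foam = (1/0.434 − 1/0.926)/(4πk) = 1.224/(4π·0.0292) = 3.336 K/W
R_aerogel blanket = ΣR − ΣR_known = 5.200 − 3.336 = 1.864 K/W
(1/r₁−1/r₂)/(4πk) = 1.864 ⇒ k = 0.3392/(4π·1.864) = 0.0145 W/m·K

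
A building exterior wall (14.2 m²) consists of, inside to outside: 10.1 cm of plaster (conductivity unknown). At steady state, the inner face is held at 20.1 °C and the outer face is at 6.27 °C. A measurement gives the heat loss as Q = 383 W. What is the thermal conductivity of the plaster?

ΣR = ΔT/Q = |20.1 − 6.27|/383 = 0.03611 K/W
L/(kA) = 0.03611 ⇒ k = 0.101/(0.03611·14.2) = 0.197 W/m·K

k = 0.197 W/m·K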